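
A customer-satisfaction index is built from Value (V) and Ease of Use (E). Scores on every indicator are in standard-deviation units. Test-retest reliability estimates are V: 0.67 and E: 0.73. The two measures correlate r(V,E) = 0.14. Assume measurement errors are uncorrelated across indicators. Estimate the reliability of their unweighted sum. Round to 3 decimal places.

0.737

Var(V+E) = 2 + 2·[0.14] = 2 + 0.28 = 2.28.
With uncorrelated errors the cross-covariances are all true-score covariance, so they carry over unchanged; only the diagonal terms shrink to ρᵢσᵢ².
True-score variance = [0.67 + 0.73] + 0.28 = 1.4 + 0.28 = 1.68.
Reliability = 1.68 / 2.28 = 0.737.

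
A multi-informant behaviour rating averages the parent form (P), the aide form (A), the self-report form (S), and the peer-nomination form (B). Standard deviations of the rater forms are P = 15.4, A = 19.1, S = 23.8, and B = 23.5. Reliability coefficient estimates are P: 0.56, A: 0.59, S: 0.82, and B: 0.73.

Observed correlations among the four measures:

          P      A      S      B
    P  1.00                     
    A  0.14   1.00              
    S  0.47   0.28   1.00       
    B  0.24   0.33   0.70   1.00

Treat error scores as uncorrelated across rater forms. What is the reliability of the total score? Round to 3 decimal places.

Var(P+A+S+B) = 15.4² + 19.1² + 23.8² + 23.5² + 2·[15.4·19.1·0.14 + 15.4·23.8·0.47 + 15.4·23.5·0.24 + 19.1·23.8·0.28 + 19.1·23.5·0.33 + 23.8·23.5·0.70] = 1720.66 + 1934.43 = 3655.09.
Under uncorrelated errors the observed covariances equal the true-score covariances, so only the own-variance terms attenuate.
True-score variance = [15.4²·0.56 + 19.1²·0.59 + 23.8²·0.82 + 23.5²·0.73] + 1934.43 = 1215.67 + 1934.43 = 3150.1.
Reliability = 3150.1 / 3655.09 = 0.862.

0.862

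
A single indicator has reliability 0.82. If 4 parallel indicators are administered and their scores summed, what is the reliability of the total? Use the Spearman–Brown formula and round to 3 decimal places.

0.948

ρ_k = kρ / (1 + (k−1)ρ) = 4·0.82 / (1 + 3·0.82) = 3.280 / 3.460 = 0.948.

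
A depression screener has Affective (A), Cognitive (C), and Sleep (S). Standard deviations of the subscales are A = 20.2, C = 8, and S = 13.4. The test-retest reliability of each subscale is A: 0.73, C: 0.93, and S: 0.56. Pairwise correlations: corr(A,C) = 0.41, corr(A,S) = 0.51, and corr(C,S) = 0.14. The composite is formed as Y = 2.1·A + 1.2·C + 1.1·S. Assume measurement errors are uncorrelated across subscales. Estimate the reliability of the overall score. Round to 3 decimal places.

0.812

Var(Y) = 2.1²·20.2² + 1.2²·8² + 1.1²·13.4² + 2·[2.52·20.2·8·0.41 + 2.31·20.2·13.4·0.51 + 1.32·8·13.4·0.14] = 2108.88 + 1011.33 = 3120.21.
With uncorrelated errors the cross-covariances are all true-score covariance, so they carry over unchanged; only the diagonal terms shrink to ρᵢσᵢ².
True-score variance = [2.1²·20.2²·0.73 + 1.2²·8²·0.93 + 1.1²·13.4²·0.56] + 1011.33 = 1520.98 + 1011.33 = 2532.31.
Reliability = 2532.31 / 3120.21 = 0.812.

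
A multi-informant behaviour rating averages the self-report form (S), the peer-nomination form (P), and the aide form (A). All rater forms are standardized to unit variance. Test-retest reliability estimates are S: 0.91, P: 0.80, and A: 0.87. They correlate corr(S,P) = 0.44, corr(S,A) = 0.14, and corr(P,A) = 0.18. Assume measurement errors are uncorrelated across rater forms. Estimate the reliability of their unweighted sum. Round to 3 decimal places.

Var(S+P+A) = 3 + 2·[0.44 + 0.14 + 0.18] = 3 + 1.52 = 4.52.
Because errors are independent across components, Cov(Tᵢ,Tⱼ) = Cov(Xᵢ,Xⱼ); the off-diagonal part of the true-score variance is the same as above.
True-score variance = [0.91 + 0.80 + 0.87] + 1.52 = 2.58 + 1.52 = 4.1.
Reliability = 4.1 / 4.52 = 0.907.

0.907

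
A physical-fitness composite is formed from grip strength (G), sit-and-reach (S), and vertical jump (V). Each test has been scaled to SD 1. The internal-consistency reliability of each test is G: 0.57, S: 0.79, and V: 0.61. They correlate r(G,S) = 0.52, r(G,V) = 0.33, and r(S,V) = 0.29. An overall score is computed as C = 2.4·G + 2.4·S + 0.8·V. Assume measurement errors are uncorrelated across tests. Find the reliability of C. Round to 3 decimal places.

Var(C) = 2.4² + 2.4² + 0.8² + 2·[5.76·0.52 + 1.92·0.33 + 1.92·0.29] = 12.16 + 8.3712 = 20.5312.
Because errors are independent across components, Cov(Tᵢ,Tⱼ) = Cov(Xᵢ,Xⱼ); the off-diagonal part of the true-score variance is the same as above.
True-score variance = [2.4²·0.57 + 2.4²·0.79 + 0.8²·0.61] + 8.3712 = 8.224 + 8.3712 = 16.5952.
Reliability = 16.5952 / 20.5312 = 0.808.

0.808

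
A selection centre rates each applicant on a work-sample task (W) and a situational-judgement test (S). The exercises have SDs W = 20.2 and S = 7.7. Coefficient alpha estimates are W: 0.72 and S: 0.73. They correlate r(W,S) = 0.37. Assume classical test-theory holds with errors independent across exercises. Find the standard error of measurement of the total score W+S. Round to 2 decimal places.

Var(total) = 467.33 + 115.1 = 582.43.
True-score variance = 337.07 + 115.1 = 452.17, so reliability = 0.7764.
Error variance = 582.43 − 452.17 = 130.259; SEM = √130.259 = 11.41.

11.41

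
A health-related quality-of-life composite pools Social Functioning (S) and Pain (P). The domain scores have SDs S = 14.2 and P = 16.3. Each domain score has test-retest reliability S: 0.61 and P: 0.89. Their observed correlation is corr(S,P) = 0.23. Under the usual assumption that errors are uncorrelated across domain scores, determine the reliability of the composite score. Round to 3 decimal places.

0.812

Var(S+P) = 14.2² + 16.3² + 2·[14.2·16.3·0.23] = 467.33 + 106.472 = 573.802.
Under uncorrelated errors the observed covariances equal the true-score covariances, so only the own-variance terms attenuate.
True-score variance = [14.2²·0.61 + 16.3²·0.89] + 106.472 = 359.464 + 106.472 = 465.936.
Reliability = 465.936 / 573.802 = 0.812.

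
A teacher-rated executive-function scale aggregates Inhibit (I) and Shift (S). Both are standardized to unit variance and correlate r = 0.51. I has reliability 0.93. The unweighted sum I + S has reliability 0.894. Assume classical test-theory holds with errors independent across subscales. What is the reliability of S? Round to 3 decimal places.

0.750

Var(I+S) = 2 + 2·0.51 = 3.020.
True-score variance = ρ_I + ρ_S + 2·0.51, so 0.894 = (0.93 + ρ_S + 1.02) / 3.020.
ρ_S = 0.894·3.020 − 0.93 − 1.02 = 0.750.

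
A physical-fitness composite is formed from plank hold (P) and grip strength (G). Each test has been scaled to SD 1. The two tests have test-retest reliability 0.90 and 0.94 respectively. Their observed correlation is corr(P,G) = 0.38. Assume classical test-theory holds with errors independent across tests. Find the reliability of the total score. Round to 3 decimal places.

0.942

Var(P+G) = 2 + 2·[0.38] = 2 + 0.76 = 2.76.
Under uncorrelated errors the observed covariances equal the true-score covariances, so only the own-variance terms attenuate.
True-score variance = [0.90 + 0.94] + 0.76 = 1.84 + 0.76 = 2.6.
Reliability = 2.6 / 2.76 = 0.942.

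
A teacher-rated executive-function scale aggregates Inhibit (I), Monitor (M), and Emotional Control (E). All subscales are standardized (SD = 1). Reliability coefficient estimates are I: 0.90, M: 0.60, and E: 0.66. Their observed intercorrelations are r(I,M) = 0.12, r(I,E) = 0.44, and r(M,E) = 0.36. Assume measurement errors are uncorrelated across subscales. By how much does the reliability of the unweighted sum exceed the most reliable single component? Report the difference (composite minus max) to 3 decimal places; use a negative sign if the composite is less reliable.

-0.074

Var(sum) = 3 + 1.84 = 4.84; true-score variance = 2.16 + 1.84 = 4; composite reliability = 0.8264.
Max component reliability = 0.9000.
Difference = 0.8264 − 0.9000 = -0.074.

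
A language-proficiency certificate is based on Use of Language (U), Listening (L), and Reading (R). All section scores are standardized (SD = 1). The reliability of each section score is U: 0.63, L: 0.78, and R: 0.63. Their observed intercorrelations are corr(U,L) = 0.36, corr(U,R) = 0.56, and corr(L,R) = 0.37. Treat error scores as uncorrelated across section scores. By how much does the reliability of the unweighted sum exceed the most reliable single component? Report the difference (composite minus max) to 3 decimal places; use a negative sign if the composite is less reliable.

0.048

Var(sum) = 3 + 2.58 = 5.58; true-score variance = 2.04 + 2.58 = 4.62; composite reliability = 0.8280.
Max component reliability = 0.7800.
Difference = 0.8280 − 0.7800 = 0.048.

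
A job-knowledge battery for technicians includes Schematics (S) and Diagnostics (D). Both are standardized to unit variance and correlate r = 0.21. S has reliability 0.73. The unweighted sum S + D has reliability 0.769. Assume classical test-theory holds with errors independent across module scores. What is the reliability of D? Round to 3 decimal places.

Var(S+D) = 2 + 2·0.21 = 2.420.
True-score variance = ρ_S + ρ_D + 2·0.21, so 0.769 = (0.73 + ρ_D + 0.42) / 2.420.
ρ_D = 0.769·2.420 − 0.73 − 0.42 = 0.711.

0.711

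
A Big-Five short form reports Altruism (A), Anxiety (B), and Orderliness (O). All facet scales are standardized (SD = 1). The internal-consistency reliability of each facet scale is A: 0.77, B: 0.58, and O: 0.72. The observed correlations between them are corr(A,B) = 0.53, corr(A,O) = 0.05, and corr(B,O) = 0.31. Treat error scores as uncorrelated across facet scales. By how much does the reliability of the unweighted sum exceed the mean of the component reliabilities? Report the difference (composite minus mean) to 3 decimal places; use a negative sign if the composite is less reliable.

0.115

Var(sum) = 3 + 1.78 = 4.78; true-score variance = 2.07 + 1.78 = 3.85; composite reliability = 0.8054.
Mean component reliability = 0.6900.
Difference = 0.8054 − 0.6900 = 0.115.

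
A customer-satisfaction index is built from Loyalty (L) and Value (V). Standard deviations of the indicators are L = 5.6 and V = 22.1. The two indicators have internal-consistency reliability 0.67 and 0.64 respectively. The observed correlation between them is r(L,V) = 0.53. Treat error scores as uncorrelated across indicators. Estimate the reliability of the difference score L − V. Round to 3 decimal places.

Var(L−V) = 5.6² + 22.1² − 2·5.6·22.1·0.53 = 519.77 − 131.186 = 388.584.
Under uncorrelated errors the observed covariances equal the true-score covariances, so only the own-variance terms attenuate.
True-score variance = [5.6²·0.67 + 22.1²·0.64] − 131.186 = 333.594 − 131.186 = 202.408.
Reliability = 202.408 / 388.584 = 0.521.

0.521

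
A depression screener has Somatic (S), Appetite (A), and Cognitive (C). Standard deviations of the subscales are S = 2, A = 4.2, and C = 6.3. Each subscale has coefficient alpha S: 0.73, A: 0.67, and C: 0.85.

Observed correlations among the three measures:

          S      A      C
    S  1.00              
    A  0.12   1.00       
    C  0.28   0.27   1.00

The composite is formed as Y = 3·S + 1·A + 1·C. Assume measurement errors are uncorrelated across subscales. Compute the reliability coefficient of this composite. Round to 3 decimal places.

0.841

Var(Y) = 3²·2² + 4.2² + 6.3² + 2·[3·2·4.2·0.12 + 3·2·6.3·0.28 + 4.2·6.3·0.27] = 93.33 + 41.5044 = 134.834.
With uncorrelated errors the cross-covariances are all true-score covariance, so they carry over unchanged; only the diagonal terms shrink to ρᵢσᵢ².
True-score variance = [3²·2²·0.73 + 4.2²·0.67 + 6.3²·0.85] + 41.5044 = 71.8353 + 41.5044 = 113.34.
Reliability = 113.34 / 134.834 = 0.841.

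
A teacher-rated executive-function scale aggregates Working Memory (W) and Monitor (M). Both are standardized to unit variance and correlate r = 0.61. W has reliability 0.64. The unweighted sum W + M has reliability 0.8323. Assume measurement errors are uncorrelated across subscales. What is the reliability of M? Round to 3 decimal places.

Var(W+M) = 2 + 2·0.61 = 3.220.
True-score variance = ρ_W + ρ_M + 2·0.61, so 0.8323 = (0.64 + ρ_M + 1.22) / 3.220.
ρ_M = 0.8323·3.220 − 0.64 − 1.22 = 0.820.

0.820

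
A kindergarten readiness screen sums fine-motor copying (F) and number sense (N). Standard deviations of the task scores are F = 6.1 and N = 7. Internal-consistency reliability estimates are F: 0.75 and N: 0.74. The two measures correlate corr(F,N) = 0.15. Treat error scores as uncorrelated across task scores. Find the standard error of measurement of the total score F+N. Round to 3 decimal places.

Var(total) = 86.21 + 12.81 = 99.02.
True-score variance = 64.1675 + 12.81 = 76.9775, so reliability = 0.7774.
Error variance = 99.02 − 76.9775 = 22.0425; SEM = √22.0425 = 4.695.

4.695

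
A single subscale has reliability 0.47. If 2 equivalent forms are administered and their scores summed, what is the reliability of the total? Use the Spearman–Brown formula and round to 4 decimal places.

ρ_k = kρ / (1 + (k−1)ρ) = 2·0.47 / (1 + 1·0.47) = 0.940 / 1.470 = 0.6395.

0.6395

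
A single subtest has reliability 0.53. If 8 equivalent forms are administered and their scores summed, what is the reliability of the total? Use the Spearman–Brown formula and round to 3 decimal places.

0.900

ρ_k = kρ / (1 + (k−1)ρ) = 8·0.53 / (1 + 7·0.53) = 4.240 / 4.710 = 0.900.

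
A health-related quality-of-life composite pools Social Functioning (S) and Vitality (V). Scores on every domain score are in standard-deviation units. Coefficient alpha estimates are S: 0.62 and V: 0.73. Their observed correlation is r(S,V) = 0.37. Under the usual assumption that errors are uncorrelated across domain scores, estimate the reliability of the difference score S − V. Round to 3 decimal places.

Var(S−V) = 1 + 1 − 2·0.37 = 2 − 0.74 = 1.26.
Under uncorrelated errors the observed covariances equal the true-score covariances, so only the own-variance terms attenuate.
True-score variance = [0.62 + 0.73] − 0.74 = 1.35 − 0.74 = 0.61.
Reliability = 0.61 / 1.26 = 0.484.

0.484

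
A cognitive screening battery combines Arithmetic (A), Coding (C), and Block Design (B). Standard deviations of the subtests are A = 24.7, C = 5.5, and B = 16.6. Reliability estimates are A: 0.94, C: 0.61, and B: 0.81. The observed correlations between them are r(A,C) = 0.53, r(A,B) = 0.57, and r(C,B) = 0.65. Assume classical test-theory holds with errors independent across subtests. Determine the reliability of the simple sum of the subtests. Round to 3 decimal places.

Var(A+C+B) = 24.7² + 5.5² + 16.6² + 2·[24.7·5.5·0.53 + 24.7·16.6·0.57 + 5.5·16.6·0.65] = 915.9 + 730.114 = 1646.01.
Because errors are independent across components, Cov(Tᵢ,Tⱼ) = Cov(Xᵢ,Xⱼ); the off-diagonal part of the true-score variance is the same as above.
True-score variance = [24.7²·0.94 + 5.5²·0.61 + 16.6²·0.81] + 730.114 = 815.141 + 730.114 = 1545.25.
Reliability = 1545.25 / 1646.01 = 0.939.

0.939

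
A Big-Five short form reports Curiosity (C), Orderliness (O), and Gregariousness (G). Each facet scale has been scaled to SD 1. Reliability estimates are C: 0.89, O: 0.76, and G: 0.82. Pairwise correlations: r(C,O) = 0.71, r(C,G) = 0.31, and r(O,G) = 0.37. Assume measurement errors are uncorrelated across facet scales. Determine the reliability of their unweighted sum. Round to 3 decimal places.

Var(C+O+G) = 3 + 2·[0.71 + 0.31 + 0.37] = 3 + 2.78 = 5.78.
With uncorrelated errors the cross-covariances are all true-score covariance, so they carry over unchanged; only the diagonal terms shrink to ρᵢσᵢ².
True-score variance = [0.89 + 0.76 + 0.82] + 2.78 = 2.47 + 2.78 = 5.25.
Reliability = 5.25 / 5.78 = 0.908.

0.908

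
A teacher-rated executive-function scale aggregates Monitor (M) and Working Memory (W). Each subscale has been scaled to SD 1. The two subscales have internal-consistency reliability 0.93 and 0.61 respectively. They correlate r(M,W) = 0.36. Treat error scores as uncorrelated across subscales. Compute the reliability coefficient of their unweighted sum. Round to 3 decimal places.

Var(M+W) = 2 + 2·[0.36] = 2 + 0.72 = 2.72.
Under uncorrelated errors the observed covariances equal the true-score covariances, so only the own-variance terms attenuate.
True-score variance = [0.93 + 0.61] + 0.72 = 1.54 + 0.72 = 2.26.
Reliability = 2.26 / 2.72 = 0.831.

0.831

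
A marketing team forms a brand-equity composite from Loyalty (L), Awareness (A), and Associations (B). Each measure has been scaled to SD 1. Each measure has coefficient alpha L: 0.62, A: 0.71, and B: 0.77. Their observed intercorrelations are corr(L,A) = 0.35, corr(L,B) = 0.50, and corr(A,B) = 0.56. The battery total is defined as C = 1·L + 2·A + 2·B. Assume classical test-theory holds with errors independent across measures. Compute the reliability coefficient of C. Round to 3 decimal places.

0.854

Var(C) = 1 + 2² + 2² + 2·[2·0.35 + 2·0.50 + 4·0.56] = 9 + 7.88 = 16.88.
With uncorrelated errors the cross-covariances are all true-score covariance, so they carry over unchanged; only the diagonal terms shrink to ρᵢσᵢ².
True-score variance = [0.62 + 2²·0.71 + 2²·0.77] + 7.88 = 6.54 + 7.88 = 14.42.
Reliability = 14.42 / 16.88 = 0.854.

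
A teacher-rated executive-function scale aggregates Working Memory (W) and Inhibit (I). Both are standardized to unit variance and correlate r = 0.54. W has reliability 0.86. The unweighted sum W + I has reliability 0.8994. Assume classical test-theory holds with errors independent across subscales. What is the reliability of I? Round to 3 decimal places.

Var(W+I) = 2 + 2·0.54 = 3.080.
True-score variance = ρ_W + ρ_I + 2·0.54, so 0.8994 = (0.86 + ρ_I + 1.08) / 3.080.
ρ_I = 0.8994·3.080 − 0.86 − 1.08 = 0.830.

0.830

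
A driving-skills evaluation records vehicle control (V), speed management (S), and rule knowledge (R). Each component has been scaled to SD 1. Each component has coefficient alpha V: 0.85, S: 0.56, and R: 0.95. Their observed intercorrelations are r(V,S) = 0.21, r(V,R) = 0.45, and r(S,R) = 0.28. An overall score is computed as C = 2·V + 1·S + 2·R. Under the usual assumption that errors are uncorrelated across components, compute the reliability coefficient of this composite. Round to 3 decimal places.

0.915

Var(C) = 2² + 1 + 2² + 2·[2·0.21 + 4·0.45 + 2·0.28] = 9 + 5.56 = 14.56.
Because errors are independent across components, Cov(Tᵢ,Tⱼ) = Cov(Xᵢ,Xⱼ); the off-diagonal part of the true-score variance is the same as above.
True-score variance = [2²·0.85 + 0.56 + 2²·0.95] + 5.56 = 7.76 + 5.56 = 13.32.
Reliability = 13.32 / 14.56 = 0.915.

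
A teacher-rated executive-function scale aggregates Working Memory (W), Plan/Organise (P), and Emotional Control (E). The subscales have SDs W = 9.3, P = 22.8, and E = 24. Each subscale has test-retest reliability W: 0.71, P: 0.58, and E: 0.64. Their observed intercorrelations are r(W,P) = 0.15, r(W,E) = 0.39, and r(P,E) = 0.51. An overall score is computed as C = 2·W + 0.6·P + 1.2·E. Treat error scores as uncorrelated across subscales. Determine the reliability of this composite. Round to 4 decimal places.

0.7886

Var(C) = 2²·9.3² + 0.6²·22.8² + 1.2²·24² + 2·[1.2·9.3·22.8·0.15 + 2.4·9.3·24·0.39 + 0.72·22.8·24·0.51] = 1362.54 + 896.028 = 2258.57.
With uncorrelated errors the cross-covariances are all true-score covariance, so they carry over unchanged; only the diagonal terms shrink to ρᵢσᵢ².
True-score variance = [2²·9.3²·0.71 + 0.6²·22.8²·0.58 + 1.2²·24²·0.64] + 896.028 = 885.016 + 896.028 = 1781.04.
Reliability = 1781.04 / 2258.57 = 0.7886.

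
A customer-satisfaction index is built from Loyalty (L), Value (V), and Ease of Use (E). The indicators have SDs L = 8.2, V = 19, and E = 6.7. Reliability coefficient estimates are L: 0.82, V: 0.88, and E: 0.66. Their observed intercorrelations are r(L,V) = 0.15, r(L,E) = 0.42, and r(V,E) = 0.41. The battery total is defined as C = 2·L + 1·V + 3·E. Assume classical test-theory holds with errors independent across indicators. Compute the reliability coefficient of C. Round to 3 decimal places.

Var(C) = 2²·8.2² + 19² + 3²·6.7² + 2·[2·8.2·19·0.15 + 6·8.2·6.7·0.42 + 3·19·6.7·0.41] = 1033.97 + 683.536 = 1717.51.
With uncorrelated errors the cross-covariances are all true-score covariance, so they carry over unchanged; only the diagonal terms shrink to ρᵢσᵢ².
True-score variance = [2²·8.2²·0.82 + 19²·0.88 + 3²·6.7²·0.66] + 683.536 = 804.874 + 683.536 = 1488.41.
Reliability = 1488.41 / 1717.51 = 0.867.

0.867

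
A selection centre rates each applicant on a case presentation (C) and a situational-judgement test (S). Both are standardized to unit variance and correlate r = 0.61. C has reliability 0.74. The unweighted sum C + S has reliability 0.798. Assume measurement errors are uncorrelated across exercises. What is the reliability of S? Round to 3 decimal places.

Var(C+S) = 2 + 2·0.61 = 3.220.
True-score variance = ρ_C + ρ_S + 2·0.61, so 0.798 = (0.74 + ρ_S + 1.22) / 3.220.
ρ_S = 0.798·3.220 − 0.74 − 1.22 = 0.610.

0.610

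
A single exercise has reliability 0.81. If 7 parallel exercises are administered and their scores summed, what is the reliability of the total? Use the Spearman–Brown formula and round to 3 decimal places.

0.968

ρ_k = kρ / (1 + (k−1)ρ) = 7·0.81 / (1 + 6·0.81) = 5.670 / 5.860 = 0.968.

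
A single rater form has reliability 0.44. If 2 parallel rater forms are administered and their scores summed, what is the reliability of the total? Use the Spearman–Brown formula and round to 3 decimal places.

ρ_k = kρ / (1 + (k−1)ρ) = 2·0.44 / (1 + 1·0.44) = 0.880 / 1.440 = 0.611.

0.611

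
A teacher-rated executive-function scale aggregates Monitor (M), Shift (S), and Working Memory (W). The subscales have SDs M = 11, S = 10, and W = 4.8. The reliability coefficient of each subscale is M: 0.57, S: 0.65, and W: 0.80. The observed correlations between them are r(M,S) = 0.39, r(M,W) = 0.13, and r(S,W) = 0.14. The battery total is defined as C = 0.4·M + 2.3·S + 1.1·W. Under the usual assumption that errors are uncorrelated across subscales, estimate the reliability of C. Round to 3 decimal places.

Var(C) = 0.4²·11² + 2.3²·10² + 1.1²·4.8² + 2·[0.92·11·10·0.39 + 0.44·11·4.8·0.13 + 2.53·10·4.8·0.14] = 576.238 + 118.98 = 695.218.
Because errors are independent across components, Cov(Tᵢ,Tⱼ) = Cov(Xᵢ,Xⱼ); the off-diagonal part of the true-score variance is the same as above.
True-score variance = [0.4²·11²·0.57 + 2.3²·10²·0.65 + 1.1²·4.8²·0.80] + 118.98 = 377.188 + 118.98 = 496.167.
Reliability = 496.167 / 695.218 = 0.714.

0.714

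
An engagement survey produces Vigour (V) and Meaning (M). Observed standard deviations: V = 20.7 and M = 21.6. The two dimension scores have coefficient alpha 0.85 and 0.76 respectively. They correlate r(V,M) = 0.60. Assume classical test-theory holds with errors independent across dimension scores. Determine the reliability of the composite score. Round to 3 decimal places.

0.877

Var(V+M) = 20.7² + 21.6² + 2·[20.7·21.6·0.60] = 895.05 + 536.544 = 1431.59.
Under uncorrelated errors the observed covariances equal the true-score covariances, so only the own-variance terms attenuate.
True-score variance = [20.7²·0.85 + 21.6²·0.76] + 536.544 = 718.802 + 536.544 = 1255.35.
Reliability = 1255.35 / 1431.59 = 0.877.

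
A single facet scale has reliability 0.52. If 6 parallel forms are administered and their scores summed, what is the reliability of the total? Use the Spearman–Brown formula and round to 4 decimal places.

0.8667

ρ_k = kρ / (1 + (k−1)ρ) = 6·0.52 / (1 + 5·0.52) = 3.120 / 3.600 = 0.8667.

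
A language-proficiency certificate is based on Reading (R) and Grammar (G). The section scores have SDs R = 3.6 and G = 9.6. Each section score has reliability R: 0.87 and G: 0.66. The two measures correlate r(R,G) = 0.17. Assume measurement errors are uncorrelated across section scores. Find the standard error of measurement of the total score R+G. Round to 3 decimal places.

5.746

Var(total) = 105.12 + 11.7504 = 116.87.
True-score variance = 72.1008 + 11.7504 = 83.8512, so reliability = 0.7175.
Error variance = 116.87 − 83.8512 = 33.0192; SEM = √33.0192 = 5.746.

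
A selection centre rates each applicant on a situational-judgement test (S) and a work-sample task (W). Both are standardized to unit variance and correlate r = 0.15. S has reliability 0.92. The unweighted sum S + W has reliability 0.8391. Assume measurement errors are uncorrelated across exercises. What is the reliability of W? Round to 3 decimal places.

0.710

Var(S+W) = 2 + 2·0.15 = 2.300.
True-score variance = ρ_S + ρ_W + 2·0.15, so 0.8391 = (0.92 + ρ_W + 0.30) / 2.300.
ρ_W = 0.8391·2.300 − 0.92 − 0.30 = 0.710.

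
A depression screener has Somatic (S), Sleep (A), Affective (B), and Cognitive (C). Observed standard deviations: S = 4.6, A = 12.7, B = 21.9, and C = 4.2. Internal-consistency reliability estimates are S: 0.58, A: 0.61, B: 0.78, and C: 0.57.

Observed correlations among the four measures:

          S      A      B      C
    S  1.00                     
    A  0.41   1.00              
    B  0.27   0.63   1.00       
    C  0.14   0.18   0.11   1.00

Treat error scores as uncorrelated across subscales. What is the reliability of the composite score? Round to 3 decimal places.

Var(S+A+B+C) = 4.6² + 12.7² + 21.9² + 4.2² + 2·[4.6·12.7·0.41 + 4.6·21.9·0.27 + 4.6·4.2·0.14 + 12.7·21.9·0.63 + 12.7·4.2·0.18 + 21.9·4.2·0.11] = 679.7 + 497.595 = 1177.3.
With uncorrelated errors the cross-covariances are all true-score covariance, so they carry over unchanged; only the diagonal terms shrink to ρᵢσᵢ².
True-score variance = [4.6²·0.58 + 12.7²·0.61 + 21.9²·0.78 + 4.2²·0.57] + 497.595 = 494.81 + 497.595 = 992.406.
Reliability = 992.406 / 1177.3 = 0.843.

0.843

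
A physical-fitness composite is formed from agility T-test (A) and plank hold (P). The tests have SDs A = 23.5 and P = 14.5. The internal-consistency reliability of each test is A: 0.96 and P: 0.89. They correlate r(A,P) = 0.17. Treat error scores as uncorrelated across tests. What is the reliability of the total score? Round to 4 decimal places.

0.9485

Var(A+P) = 23.5² + 14.5² + 2·[23.5·14.5·0.17] = 762.5 + 115.855 = 878.355.
Under uncorrelated errors the observed covariances equal the true-score covariances, so only the own-variance terms attenuate.
True-score variance = [23.5²·0.96 + 14.5²·0.89] + 115.855 = 717.283 + 115.855 = 833.138.
Reliability = 833.138 / 878.355 = 0.9485.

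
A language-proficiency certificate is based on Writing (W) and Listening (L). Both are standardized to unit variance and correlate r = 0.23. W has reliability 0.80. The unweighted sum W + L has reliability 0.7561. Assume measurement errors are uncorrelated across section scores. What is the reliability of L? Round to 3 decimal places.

0.600

Var(W+L) = 2 + 2·0.23 = 2.460.
True-score variance = ρ_W + ρ_L + 2·0.23, so 0.7561 = (0.80 + ρ_L + 0.46) / 2.460.
ρ_L = 0.7561·2.460 − 0.80 − 0.46 = 0.600.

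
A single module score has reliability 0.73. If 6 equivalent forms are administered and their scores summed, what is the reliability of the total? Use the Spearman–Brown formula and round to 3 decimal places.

0.942

ρ_k = kρ / (1 + (k−1)ρ) = 6·0.73 / (1 + 5·0.73) = 4.380 / 4.650 = 0.942.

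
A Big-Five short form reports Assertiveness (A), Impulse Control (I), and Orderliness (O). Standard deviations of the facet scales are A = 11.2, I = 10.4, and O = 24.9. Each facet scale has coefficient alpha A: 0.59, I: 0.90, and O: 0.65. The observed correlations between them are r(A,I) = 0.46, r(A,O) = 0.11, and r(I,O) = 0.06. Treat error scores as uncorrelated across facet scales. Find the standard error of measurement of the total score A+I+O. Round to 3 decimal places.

Var(total) = 853.61 + 199.59 = 1053.2.
True-score variance = 574.36 + 199.59 = 773.95, so reliability = 0.7349.
Error variance = 1053.2 − 773.95 = 279.25; SEM = √279.25 = 16.711.

16.711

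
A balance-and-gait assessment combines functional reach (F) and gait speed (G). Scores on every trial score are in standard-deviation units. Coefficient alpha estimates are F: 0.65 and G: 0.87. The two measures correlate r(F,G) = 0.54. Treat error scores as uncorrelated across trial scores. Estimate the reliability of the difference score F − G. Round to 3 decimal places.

Var(F−G) = 1 + 1 − 2·0.54 = 2 − 1.08 = 0.92.
With uncorrelated errors the cross-covariances are all true-score covariance, so they carry over unchanged; only the diagonal terms shrink to ρᵢσᵢ².
True-score variance = [0.65 + 0.87] − 1.08 = 1.52 − 1.08 = 0.44.
Reliability = 0.44 / 0.92 = 0.478.

0.478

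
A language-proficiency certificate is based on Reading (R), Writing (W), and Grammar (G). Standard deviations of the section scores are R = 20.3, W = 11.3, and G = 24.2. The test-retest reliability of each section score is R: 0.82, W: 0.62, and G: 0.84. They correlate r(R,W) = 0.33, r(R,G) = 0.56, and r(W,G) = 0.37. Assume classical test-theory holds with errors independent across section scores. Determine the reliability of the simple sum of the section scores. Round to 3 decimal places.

Var(R+W+G) = 20.3² + 11.3² + 24.2² + 2·[20.3·11.3·0.33 + 20.3·24.2·0.56 + 11.3·24.2·0.37] = 1125.42 + 903.969 = 2029.39.
With uncorrelated errors the cross-covariances are all true-score covariance, so they carry over unchanged; only the diagonal terms shrink to ρᵢσᵢ².
True-score variance = [20.3²·0.82 + 11.3²·0.62 + 24.2²·0.84] + 903.969 = 909.019 + 903.969 = 1812.99.
Reliability = 1812.99 / 2029.39 = 0.893.

0.893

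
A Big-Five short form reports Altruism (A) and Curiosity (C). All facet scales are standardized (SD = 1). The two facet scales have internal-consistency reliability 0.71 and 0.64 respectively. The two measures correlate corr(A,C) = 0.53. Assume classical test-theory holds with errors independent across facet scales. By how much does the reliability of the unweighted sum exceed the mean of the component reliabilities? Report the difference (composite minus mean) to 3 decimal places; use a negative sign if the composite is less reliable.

Var(sum) = 2 + 1.06 = 3.06; true-score variance = 1.35 + 1.06 = 2.41; composite reliability = 0.7876.
Mean component reliability = 0.6750.
Difference = 0.7876 − 0.6750 = 0.113.

0.113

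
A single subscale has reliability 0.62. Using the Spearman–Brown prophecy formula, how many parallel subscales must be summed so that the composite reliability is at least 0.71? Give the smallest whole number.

k ≥ ρ*(1−ρ₁)/(ρ₁(1−ρ*)) = 0.71·0.38 / (0.62·0.29) = 1.501.
Smallest integer k = 2.

2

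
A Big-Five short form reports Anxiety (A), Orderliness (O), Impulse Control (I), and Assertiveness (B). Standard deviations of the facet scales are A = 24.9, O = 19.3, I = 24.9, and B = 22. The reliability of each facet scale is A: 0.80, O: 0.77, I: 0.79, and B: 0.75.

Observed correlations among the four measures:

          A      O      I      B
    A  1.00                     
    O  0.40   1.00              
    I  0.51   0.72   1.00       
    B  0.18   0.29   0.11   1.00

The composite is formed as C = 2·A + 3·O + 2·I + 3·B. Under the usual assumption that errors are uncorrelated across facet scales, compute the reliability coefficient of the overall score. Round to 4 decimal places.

Var(C) = 2²·24.9² + 3²·19.3² + 2²·24.9² + 3²·22² + 2·[6·24.9·19.3·0.40 + 4·24.9·24.9·0.51 + 6·24.9·22·0.18 + 6·19.3·24.9·0.72 + 9·19.3·22·0.29 + 6·24.9·22·0.11] = 12668.5 + 13111.3 = 25779.7.
Because errors are independent across components, Cov(Tᵢ,Tⱼ) = Cov(Xᵢ,Xⱼ); the off-diagonal part of the true-score variance is the same as above.
True-score variance = [2²·24.9²·0.80 + 3²·19.3²·0.77 + 2²·24.9²·0.79 + 3²·22²·0.75] + 13111.3 = 9791.62 + 13111.3 = 22902.9.
Reliability = 22902.9 / 25779.7 = 0.8884.

0.8884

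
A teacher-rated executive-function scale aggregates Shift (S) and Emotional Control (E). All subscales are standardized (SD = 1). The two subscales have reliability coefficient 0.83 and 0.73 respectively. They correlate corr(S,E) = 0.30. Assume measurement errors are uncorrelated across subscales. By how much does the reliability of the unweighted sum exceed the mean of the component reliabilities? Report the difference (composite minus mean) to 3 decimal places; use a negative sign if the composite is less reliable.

Var(sum) = 2 + 0.6 = 2.6; true-score variance = 1.56 + 0.6 = 2.16; composite reliability = 0.8308.
Mean component reliability = 0.7800.
Difference = 0.8308 − 0.7800 = 0.051.

0.051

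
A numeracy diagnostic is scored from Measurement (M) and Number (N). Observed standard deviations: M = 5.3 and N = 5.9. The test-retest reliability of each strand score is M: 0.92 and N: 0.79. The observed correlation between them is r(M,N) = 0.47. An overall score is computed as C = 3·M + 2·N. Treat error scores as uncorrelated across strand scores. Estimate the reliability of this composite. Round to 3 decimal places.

Var(C) = 3²·5.3² + 2²·5.9² + 2·[6·5.3·5.9·0.47] = 392.05 + 176.363 = 568.413.
Because errors are independent across components, Cov(Tᵢ,Tⱼ) = Cov(Xᵢ,Xⱼ); the off-diagonal part of the true-score variance is the same as above.
True-score variance = [3²·5.3²·0.92 + 2²·5.9²·0.79] + 176.363 = 342.585 + 176.363 = 518.948.
Reliability = 518.948 / 568.413 = 0.913.

0.913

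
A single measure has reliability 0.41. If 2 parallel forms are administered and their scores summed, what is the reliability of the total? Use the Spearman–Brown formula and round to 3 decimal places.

ρ_k = kρ / (1 + (k−1)ρ) = 2·0.41 / (1 + 1·0.41) = 0.820 / 1.410 = 0.582.

0.582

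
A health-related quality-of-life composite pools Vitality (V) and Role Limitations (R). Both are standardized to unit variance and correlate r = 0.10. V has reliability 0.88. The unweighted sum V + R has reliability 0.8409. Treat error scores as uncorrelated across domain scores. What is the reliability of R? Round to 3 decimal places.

Var(V+R) = 2 + 2·0.10 = 2.200.
True-score variance = ρ_V + ρ_R + 2·0.10, so 0.8409 = (0.88 + ρ_R + 0.20) / 2.200.
ρ_R = 0.8409·2.200 − 0.88 − 0.20 = 0.770.

0.770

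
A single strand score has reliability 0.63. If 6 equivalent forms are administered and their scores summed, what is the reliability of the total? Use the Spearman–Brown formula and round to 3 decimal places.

ρ_k = kρ / (1 + (k−1)ρ) = 6·0.63 / (1 + 5·0.63) = 3.780 / 4.150 = 0.911.

0.911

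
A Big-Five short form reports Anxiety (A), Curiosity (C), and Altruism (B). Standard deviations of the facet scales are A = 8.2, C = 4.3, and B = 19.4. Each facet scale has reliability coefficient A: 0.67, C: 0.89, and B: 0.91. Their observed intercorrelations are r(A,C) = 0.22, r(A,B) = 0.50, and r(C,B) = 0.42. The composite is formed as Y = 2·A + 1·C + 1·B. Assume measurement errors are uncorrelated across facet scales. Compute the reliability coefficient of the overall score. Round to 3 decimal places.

0.885

Var(Y) = 2²·8.2² + 4.3² + 19.4² + 2·[2·8.2·4.3·0.22 + 2·8.2·19.4·0.50 + 4.3·19.4·0.42] = 663.81 + 419.262 = 1083.07.
Under uncorrelated errors the observed covariances equal the true-score covariances, so only the own-variance terms attenuate.
True-score variance = [2²·8.2²·0.67 + 4.3²·0.89 + 19.4²·0.91] + 419.262 = 539.147 + 419.262 = 958.408.
Reliability = 958.408 / 1083.07 = 0.885.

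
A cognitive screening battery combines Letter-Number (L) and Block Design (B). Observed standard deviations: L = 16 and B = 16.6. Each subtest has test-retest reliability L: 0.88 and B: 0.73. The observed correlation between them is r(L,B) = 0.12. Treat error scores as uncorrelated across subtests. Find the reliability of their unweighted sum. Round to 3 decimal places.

Var(L+B) = 16² + 16.6² + 2·[16·16.6·0.12] = 531.56 + 63.744 = 595.304.
Under uncorrelated errors the observed covariances equal the true-score covariances, so only the own-variance terms attenuate.
True-score variance = [16²·0.88 + 16.6²·0.73] + 63.744 = 426.439 + 63.744 = 490.183.
Reliability = 490.183 / 595.304 = 0.823.

0.823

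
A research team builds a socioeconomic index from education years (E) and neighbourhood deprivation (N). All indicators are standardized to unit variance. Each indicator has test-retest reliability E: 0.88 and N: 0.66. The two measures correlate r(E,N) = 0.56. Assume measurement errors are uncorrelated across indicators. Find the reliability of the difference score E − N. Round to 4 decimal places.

Var(E−N) = 1 + 1 − 2·0.56 = 2 − 1.12 = 0.88.
Under uncorrelated errors the observed covariances equal the true-score covariances, so only the own-variance terms attenuate.
True-score variance = [0.88 + 0.66] − 1.12 = 1.54 − 1.12 = 0.42.
Reliability = 0.42 / 0.88 = 0.4773.

0.4773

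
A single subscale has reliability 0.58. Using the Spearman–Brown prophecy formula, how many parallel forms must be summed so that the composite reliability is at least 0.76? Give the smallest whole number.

k ≥ ρ*(1−ρ₁)/(ρ₁(1−ρ*)) = 0.76·0.42 / (0.58·0.24) = 2.293.
Smallest integer k = 3.

3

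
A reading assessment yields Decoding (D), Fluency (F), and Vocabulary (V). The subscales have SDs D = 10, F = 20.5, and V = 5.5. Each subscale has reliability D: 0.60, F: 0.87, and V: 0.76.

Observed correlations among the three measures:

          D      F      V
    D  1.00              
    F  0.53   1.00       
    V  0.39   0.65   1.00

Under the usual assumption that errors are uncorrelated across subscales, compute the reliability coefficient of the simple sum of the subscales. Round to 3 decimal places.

0.894

Var(D+F+V) = 10² + 20.5² + 5.5² + 2·[10·20.5·0.53 + 10·5.5·0.39 + 20.5·5.5·0.65] = 550.5 + 406.775 = 957.275.
Because errors are independent across components, Cov(Tᵢ,Tⱼ) = Cov(Xᵢ,Xⱼ); the off-diagonal part of the true-score variance is the same as above.
True-score variance = [10²·0.60 + 20.5²·0.87 + 5.5²·0.76] + 406.775 = 448.608 + 406.775 = 855.382.
Reliability = 855.382 / 957.275 = 0.894.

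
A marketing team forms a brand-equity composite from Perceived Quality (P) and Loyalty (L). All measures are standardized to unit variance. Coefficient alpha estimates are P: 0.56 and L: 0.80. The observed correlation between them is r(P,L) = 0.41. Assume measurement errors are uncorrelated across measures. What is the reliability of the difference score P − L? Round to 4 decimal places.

Var(P−L) = 1 + 1 − 2·0.41 = 2 − 0.82 = 1.18.
Under uncorrelated errors the observed covariances equal the true-score covariances, so only the own-variance terms attenuate.
True-score variance = [0.56 + 0.80] − 0.82 = 1.36 − 0.82 = 0.54.
Reliability = 0.54 / 1.18 = 0.4576.

0.4576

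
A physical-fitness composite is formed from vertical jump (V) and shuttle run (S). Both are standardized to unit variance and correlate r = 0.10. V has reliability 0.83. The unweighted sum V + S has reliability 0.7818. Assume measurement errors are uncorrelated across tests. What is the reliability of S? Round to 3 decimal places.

0.690

Var(V+S) = 2 + 2·0.10 = 2.200.
True-score variance = ρ_V + ρ_S + 2·0.10, so 0.7818 = (0.83 + ρ_S + 0.20) / 2.200.
ρ_S = 0.7818·2.200 − 0.83 − 0.20 = 0.690.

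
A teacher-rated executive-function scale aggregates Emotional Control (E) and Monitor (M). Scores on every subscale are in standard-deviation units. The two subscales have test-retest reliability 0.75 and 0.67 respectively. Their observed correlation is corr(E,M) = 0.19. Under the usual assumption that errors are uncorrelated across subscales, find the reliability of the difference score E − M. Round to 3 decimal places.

0.642

Var(E−M) = 1 + 1 − 2·0.19 = 2 − 0.38 = 1.62.
With uncorrelated errors the cross-covariances are all true-score covariance, so they carry over unchanged; only the diagonal terms shrink to ρᵢσᵢ².
True-score variance = [0.75 + 0.67] − 0.38 = 1.42 − 0.38 = 1.04.
Reliability = 1.04 / 1.62 = 0.642.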